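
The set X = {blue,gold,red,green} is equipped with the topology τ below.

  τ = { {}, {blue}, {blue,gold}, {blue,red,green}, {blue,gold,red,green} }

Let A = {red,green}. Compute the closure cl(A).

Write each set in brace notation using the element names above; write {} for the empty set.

X∖A={blue,gold}, int(X∖A)={blue,gold}, hence cl(A)={red,green}

{red,green}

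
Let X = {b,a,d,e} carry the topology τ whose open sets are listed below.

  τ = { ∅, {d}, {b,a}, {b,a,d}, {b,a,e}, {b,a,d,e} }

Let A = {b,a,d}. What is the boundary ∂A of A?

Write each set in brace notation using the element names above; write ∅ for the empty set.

open subsets of A: ∅, {d}, {b,a}, {b,a,d}; so int(A) = {b,a,d}
closure: X∖int(X∖A) = X∖∅ = {b,a,d,e}
∂A = {b,a,d,e} minus {b,a,d} = {e}

{e}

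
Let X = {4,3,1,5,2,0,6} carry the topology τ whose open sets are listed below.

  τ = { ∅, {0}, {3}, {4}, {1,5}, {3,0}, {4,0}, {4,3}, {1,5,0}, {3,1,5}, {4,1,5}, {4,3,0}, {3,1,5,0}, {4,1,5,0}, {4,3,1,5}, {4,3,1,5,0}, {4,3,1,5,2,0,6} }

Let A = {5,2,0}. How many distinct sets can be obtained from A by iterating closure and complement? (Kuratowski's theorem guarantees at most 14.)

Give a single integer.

X∖A={4,3,1,6}, int(X∖A)={4,3}, hence cl(A)={1,5,2,0,6}
Orbit (k=closure, c=complement):
  1. A     = {5,2,0}
  2. kA    = {1,5,2,0,6}
  3. cA    = {4,3,1,6}
  4. ckA   = {4,3}
  5. kcA   = {4,3,1,5,2,6}
  6. kckA  = {4,3,2,6}
  7. ckcA  = {0}
  8. ckckA = {1,5,0}
  9. kckcA = {2,0,6}
  10. ckckcA = {4,3,1,5}
(closed under both — stop)

10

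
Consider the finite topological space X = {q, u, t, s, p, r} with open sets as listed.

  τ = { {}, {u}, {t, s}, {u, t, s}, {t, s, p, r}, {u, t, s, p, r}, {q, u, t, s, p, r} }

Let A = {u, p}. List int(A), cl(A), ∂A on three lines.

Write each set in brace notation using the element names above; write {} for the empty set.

U open, U⊆A: {}, {u}. int(A) = ⋃ = {u}
X∖A={q, t, s, r}, int(X∖A)={t, s}, hence cl(A)={q, u, p, r}
∂A: remove int from cl → {q, p, r}

int(A) = {u}
cl(A)  = {q, u, p, r}
∂A     = {q, p, r}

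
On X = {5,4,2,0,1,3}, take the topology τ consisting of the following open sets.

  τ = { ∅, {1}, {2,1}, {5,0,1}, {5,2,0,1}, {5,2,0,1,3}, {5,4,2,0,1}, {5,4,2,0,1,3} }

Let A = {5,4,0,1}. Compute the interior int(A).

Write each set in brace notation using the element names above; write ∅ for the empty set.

{5,0,1}

interior: largest open inside A is {5,0,1} (from ∅, {1}, {5,0,1})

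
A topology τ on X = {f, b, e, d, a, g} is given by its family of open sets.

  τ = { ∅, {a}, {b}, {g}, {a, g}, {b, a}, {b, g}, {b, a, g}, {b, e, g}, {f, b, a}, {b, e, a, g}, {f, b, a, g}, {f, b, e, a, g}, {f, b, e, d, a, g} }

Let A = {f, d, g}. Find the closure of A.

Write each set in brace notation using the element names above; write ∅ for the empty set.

cl via duality: int({b, e, a}) = {b, a}, so X∖{b, a} = {f, e, d, g}

{f, e, d, g}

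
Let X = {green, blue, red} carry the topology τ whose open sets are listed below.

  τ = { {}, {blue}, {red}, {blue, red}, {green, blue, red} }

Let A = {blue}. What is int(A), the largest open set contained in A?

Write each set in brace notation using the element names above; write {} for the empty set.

U open, U⊆A: {}, {blue}. int(A) = ⋃ = {blue}

{blue}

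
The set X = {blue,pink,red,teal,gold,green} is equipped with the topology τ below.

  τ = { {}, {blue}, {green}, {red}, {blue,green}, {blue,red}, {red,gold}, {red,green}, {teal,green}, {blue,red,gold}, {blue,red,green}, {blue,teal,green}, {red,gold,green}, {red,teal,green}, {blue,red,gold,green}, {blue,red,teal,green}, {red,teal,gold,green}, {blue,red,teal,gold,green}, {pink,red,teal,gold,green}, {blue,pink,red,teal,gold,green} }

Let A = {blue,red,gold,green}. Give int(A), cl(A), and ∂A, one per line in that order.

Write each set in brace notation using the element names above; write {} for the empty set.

int(A) = {blue,red,gold,green}
cl(A)  = {blue,pink,red,teal,gold,green}
∂A     = {pink,teal}

U open, U⊆A: {}, {green}, {red}, {blue}, {red,gold}, {blue,green}, {red,green}, {blue,red}, {red,gold,green}, {blue,red,green}, {blue,red,gold}, {blue,red,gold,green}. int(A) = ⋃ = {blue,red,gold,green}
X∖A={pink,teal}, int(X∖A)={}, hence cl(A)={blue,pink,red,teal,gold,green}
∂A: remove int from cl → {pink,teal}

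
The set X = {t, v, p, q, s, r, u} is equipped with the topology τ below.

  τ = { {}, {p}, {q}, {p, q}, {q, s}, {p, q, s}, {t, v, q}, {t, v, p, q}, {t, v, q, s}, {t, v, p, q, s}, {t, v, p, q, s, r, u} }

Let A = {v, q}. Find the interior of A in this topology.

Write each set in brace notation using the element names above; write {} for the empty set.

{q}

opens ⊆ A: {}, {q}; union → int = {q}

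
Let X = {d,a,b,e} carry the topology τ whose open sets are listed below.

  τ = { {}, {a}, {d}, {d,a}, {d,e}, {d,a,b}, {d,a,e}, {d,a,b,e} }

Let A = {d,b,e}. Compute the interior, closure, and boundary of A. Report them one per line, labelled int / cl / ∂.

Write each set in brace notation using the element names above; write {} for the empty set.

open subsets of A: {}, {d}, {d,e}; so int(A) = {d,e}
closure: X∖int(X∖A) = X∖{a} = {d,b,e}
∂A = {d,b,e} minus {d,e} = {b}

int(A) = {d,e}
cl(A)  = {d,b,e}
∂A     = {b}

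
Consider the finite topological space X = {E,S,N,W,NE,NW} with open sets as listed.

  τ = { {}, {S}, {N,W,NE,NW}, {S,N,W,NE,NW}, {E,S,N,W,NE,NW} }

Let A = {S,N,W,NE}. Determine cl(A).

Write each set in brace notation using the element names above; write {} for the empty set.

{E,S,N,W,NE,NW}

X∖A={E,NW}, int(X∖A)={}, hence cl(A)={E,S,N,W,NE,NW}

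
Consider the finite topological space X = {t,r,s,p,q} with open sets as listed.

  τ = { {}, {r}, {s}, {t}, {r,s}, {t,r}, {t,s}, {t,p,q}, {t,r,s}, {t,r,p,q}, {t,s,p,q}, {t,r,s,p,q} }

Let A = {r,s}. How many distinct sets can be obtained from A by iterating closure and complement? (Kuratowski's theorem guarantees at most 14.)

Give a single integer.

2

cl via duality: int({t,p,q}) = {t,p,q}, so X∖{t,p,q} = {r,s}
Write k for closure, c for complement:
  1. A     = {r,s}
  2. cA    = {t,p,q}
applying k or c yields no new set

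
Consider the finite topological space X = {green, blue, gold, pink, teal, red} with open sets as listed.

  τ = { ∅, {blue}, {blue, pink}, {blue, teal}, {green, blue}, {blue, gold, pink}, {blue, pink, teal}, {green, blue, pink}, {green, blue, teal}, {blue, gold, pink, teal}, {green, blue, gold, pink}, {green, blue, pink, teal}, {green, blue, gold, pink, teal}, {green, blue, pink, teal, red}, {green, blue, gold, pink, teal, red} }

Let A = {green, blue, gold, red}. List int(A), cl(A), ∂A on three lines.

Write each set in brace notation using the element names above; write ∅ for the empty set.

U open, U⊆A: ∅, {blue}, {green, blue}. int(A) = ⋃ = {green, blue}
X∖A={pink, teal}, int(X∖A)=∅, hence cl(A)={green, blue, gold, pink, teal, red}
∂A: remove int from cl → {gold, pink, teal, red}

int(A) = {green, blue}
cl(A)  = {green, blue, gold, pink, teal, red}
∂A     = {gold, pink, teal, red}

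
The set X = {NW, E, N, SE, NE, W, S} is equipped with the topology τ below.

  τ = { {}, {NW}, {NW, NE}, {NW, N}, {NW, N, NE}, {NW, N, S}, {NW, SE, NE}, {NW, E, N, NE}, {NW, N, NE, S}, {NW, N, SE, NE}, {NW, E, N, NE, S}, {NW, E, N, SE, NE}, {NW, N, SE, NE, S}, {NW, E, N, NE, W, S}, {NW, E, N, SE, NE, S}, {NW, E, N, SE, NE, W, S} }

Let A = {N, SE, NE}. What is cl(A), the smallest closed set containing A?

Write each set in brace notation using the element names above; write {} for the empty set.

{E, N, SE, NE, W, S}

X∖A={NW, E, W, S}, int(X∖A)={NW}, hence cl(A)={E, N, SE, NE, W, S}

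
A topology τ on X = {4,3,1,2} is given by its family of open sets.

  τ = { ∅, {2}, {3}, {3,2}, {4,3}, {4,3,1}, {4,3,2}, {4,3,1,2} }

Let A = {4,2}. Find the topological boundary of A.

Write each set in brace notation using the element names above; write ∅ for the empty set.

{4,1}

opens ⊆ A: ∅, {2}; union → int = {2}
complement {3,1}; its interior {3}; cl(A) = X∖{3} = {4,1,2}
boundary = {4,1,2} ∖ {2} = {4,1}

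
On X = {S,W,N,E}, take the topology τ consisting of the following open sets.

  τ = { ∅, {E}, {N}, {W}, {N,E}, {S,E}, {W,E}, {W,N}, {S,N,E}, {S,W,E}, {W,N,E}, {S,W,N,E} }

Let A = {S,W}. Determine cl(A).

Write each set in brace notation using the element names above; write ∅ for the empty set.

{S,W}

closure: X∖int(X∖A) = X∖{N,E} = {S,W}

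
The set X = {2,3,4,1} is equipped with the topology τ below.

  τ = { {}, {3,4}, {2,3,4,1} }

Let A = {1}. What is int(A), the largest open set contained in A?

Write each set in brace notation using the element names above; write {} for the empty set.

{}

interior: largest open inside A is {} (from {})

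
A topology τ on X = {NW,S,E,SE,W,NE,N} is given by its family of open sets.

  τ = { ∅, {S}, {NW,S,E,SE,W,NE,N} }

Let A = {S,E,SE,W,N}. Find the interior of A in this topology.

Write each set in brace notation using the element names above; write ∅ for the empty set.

{S}

open subsets of A: ∅, {S}; so int(A) = {S}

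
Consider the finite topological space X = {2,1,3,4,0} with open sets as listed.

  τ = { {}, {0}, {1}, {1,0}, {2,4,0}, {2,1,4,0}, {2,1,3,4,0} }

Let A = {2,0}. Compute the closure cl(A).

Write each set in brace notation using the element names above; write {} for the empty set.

cl via duality: int({1,3,4}) = {1}, so X∖{1} = {2,3,4,0}

{2,3,4,0}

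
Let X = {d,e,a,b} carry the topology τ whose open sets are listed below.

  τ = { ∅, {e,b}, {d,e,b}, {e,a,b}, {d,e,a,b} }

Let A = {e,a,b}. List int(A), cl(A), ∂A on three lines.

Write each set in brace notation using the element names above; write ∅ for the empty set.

interior: largest open inside A is {e,a,b} (from ∅, {e,b}, {e,a,b})
cl via duality: int({d}) = ∅, so X∖∅ = {d,e,a,b}
cl∖int = {d}

int(A) = {e,a,b}
cl(A)  = {d,e,a,b}
∂A     = {d}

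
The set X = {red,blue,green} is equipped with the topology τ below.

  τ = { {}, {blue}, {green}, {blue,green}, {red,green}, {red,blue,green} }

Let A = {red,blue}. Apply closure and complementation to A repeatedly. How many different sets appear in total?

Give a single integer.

complement {green}; its interior {green}; cl(A) = X∖{green} = {red,blue}
With k = closure, c = complement:
  1. A     = {red,blue}
  2. cA    = {green}
  3. kcA   = {red,green}
  4. ckcA  = {blue}
k, c of each give nothing new

4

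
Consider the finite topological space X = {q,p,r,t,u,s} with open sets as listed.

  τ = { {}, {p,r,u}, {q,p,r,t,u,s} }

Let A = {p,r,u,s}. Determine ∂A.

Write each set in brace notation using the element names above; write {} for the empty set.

{q,t,s}

interior: largest open inside A is {p,r,u} (from {}, {p,r,u})
cl via duality: int({q,t}) = {}, so X∖{} = {q,p,r,t,u,s}
cl∖int = {q,t,s}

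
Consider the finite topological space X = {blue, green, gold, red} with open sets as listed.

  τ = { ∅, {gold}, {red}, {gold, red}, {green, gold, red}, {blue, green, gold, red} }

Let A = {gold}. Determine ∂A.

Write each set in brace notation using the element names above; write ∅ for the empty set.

{blue, green}

U open, U⊆A: ∅, {gold}. int(A) = ⋃ = {gold}
X∖A={blue, green, red}, int(X∖A)={red}, hence cl(A)={blue, green, gold}
∂A: remove int from cl → {blue, green}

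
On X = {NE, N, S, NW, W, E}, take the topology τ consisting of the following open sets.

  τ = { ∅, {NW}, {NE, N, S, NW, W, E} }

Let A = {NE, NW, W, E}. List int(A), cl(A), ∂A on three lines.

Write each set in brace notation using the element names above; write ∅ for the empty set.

int(A) = {NW}
cl(A)  = {NE, N, S, NW, W, E}
∂A     = {NE, N, S, W, E}

open subsets of A: ∅, {NW}; so int(A) = {NW}
closure: X∖int(X∖A) = X∖∅ = {NE, N, S, NW, W, E}
∂A = {NE, N, S, NW, W, E} minus {NW} = {NE, N, S, W, E}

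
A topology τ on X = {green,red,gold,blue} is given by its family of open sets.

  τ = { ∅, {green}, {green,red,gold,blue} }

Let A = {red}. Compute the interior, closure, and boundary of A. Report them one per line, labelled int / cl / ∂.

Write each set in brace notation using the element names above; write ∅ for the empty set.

int(A) = ∅
cl(A)  = {red,gold,blue}
∂A     = {red,gold,blue}

U open, U⊆A: ∅. int(A) = ⋃ = ∅
X∖A={green,gold,blue}, int(X∖A)={green}, hence cl(A)={red,gold,blue}
∂A: remove int from cl → {red,gold,blue}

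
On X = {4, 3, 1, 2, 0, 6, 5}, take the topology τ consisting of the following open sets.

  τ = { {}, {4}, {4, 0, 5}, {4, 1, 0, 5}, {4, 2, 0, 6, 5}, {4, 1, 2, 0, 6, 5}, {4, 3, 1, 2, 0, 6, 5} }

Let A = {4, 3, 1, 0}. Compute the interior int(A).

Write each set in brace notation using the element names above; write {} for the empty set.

{4}

U open, U⊆A: {}, {4}. int(A) = ⋃ = {4}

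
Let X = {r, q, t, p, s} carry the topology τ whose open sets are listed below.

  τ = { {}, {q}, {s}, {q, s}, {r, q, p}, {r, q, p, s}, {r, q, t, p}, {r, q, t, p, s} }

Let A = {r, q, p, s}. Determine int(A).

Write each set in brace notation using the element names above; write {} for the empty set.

{r, q, p, s}

opens ⊆ A: {}, {q}, {s}, {q, s}, {r, q, p}, {r, q, p, s}; union → int = {r, q, p, s}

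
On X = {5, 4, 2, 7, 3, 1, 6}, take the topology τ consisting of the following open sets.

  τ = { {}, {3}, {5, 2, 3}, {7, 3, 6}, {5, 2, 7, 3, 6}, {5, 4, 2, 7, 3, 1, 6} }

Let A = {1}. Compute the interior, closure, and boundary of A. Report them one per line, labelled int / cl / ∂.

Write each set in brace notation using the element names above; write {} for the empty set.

int(A) = {}
cl(A)  = {4, 1}
∂A     = {4, 1}

U open, U⊆A: {}. int(A) = ⋃ = {}
X∖A={5, 4, 2, 7, 3, 6}, int(X∖A)={5, 2, 7, 3, 6}, hence cl(A)={4, 1}
∂A: remove int from cl → {4, 1}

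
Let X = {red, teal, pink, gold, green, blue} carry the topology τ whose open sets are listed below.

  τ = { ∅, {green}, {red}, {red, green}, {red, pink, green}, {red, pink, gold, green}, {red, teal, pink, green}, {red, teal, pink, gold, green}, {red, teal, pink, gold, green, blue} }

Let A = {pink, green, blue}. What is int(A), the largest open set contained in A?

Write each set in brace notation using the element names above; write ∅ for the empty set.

U open, U⊆A: ∅, {green}. int(A) = ⋃ = {green}

{green}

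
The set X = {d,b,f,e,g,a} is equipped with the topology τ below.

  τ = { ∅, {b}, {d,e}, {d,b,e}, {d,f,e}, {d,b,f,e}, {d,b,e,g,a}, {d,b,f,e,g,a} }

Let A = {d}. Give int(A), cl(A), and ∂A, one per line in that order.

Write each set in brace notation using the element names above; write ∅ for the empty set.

interior: largest open inside A is ∅ (from ∅)
cl via duality: int({b,f,e,g,a}) = {b}, so X∖{b} = {d,f,e,g,a}
cl∖int = {d,f,e,g,a}

int(A) = ∅
cl(A)  = {d,f,e,g,a}
∂A     = {d,f,e,g,a}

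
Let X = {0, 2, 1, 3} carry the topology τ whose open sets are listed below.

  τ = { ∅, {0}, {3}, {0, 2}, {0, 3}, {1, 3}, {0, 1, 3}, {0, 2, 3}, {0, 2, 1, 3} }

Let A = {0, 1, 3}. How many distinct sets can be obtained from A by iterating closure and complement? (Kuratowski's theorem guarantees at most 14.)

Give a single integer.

cl via duality: int({2}) = ∅, so X∖∅ = {0, 2, 1, 3}
Write k for closure, c for complement:
  1. A     = {0, 1, 3}
  2. kA    = {0, 2, 1, 3}
  3. cA    = {2}
  4. ckA   = ∅
applying k or c yields no new set

4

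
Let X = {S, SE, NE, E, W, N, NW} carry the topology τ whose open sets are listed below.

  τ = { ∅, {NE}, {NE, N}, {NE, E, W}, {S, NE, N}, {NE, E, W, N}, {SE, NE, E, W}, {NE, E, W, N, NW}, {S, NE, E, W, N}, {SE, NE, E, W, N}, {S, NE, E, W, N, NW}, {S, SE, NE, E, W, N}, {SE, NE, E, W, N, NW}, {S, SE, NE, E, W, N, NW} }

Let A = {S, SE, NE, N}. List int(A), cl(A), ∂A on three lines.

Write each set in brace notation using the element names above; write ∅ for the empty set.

int(A) = {S, NE, N}
cl(A)  = {S, SE, NE, E, W, N, NW}
∂A     = {SE, E, W, NW}

opens ⊆ A: ∅, {NE}, {NE, N}, {S, NE, N}; union → int = {S, NE, N}
complement {E, W, NW}; its interior ∅; cl(A) = X∖∅ = {S, SE, NE, E, W, N, NW}
boundary = {S, SE, NE, E, W, N, NW} ∖ {S, NE, N} = {SE, E, W, NW}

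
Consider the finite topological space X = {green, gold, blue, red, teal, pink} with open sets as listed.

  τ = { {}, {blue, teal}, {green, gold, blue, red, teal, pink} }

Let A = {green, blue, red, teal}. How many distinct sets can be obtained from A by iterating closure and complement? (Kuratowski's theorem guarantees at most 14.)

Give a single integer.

6

complement {gold, pink}; its interior {}; cl(A) = X∖{} = {green, gold, blue, red, teal, pink}
With k = closure, c = complement:
  1. A     = {green, blue, red, teal}
  2. kA    = {green, gold, blue, red, teal, pink}
  3. cA    = {gold, pink}
  4. ckA   = {}
  5. kcA   = {green, gold, red, pink}
  6. ckcA  = {blue, teal}
k, c of each give nothing new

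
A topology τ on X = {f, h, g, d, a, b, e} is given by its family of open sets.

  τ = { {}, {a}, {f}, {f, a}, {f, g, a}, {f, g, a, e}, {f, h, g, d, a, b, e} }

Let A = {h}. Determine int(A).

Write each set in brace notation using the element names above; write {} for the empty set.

opens ⊆ A: {}; union → int = {}

{}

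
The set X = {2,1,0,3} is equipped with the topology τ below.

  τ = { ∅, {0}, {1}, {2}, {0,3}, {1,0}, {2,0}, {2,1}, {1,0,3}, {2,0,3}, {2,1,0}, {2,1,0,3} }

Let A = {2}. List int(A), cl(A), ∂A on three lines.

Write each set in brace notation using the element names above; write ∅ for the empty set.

int(A) = {2}
cl(A)  = {2}
∂A     = ∅

opens ⊆ A: ∅, {2}; union → int = {2}
complement {1,0,3}; its interior {1,0,3}; cl(A) = X∖{1,0,3} = {2}
boundary = {2} ∖ {2} = ∅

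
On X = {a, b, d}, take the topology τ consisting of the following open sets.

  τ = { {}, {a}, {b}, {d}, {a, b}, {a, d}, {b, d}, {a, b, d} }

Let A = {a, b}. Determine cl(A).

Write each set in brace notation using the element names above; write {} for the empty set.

{a, b}

X∖A={d}, int(X∖A)={d}, hence cl(A)={a, b}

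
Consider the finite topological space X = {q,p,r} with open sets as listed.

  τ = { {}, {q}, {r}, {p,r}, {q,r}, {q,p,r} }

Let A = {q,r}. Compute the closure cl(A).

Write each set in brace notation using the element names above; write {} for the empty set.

{q,p,r}

complement {p}; its interior {}; cl(A) = X∖{} = {q,p,r}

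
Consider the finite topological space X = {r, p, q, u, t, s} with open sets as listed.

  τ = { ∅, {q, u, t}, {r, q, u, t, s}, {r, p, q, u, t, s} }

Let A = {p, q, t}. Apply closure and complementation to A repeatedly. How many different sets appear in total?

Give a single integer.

4

complement {r, u, s}; its interior ∅; cl(A) = X∖∅ = {r, p, q, u, t, s}
With k = closure, c = complement:
  1. A     = {p, q, t}
  2. kA    = {r, p, q, u, t, s}
  3. cA    = {r, u, s}
  4. ckA   = ∅
k, c of each give nothing new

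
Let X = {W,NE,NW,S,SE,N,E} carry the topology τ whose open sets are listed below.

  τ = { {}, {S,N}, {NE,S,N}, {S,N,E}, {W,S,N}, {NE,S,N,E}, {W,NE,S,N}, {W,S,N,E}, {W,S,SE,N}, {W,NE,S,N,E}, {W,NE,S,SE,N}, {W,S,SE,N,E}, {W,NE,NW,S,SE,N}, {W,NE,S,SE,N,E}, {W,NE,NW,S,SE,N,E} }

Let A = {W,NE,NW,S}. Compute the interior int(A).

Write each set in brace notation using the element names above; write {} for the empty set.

{}

U open, U⊆A: {}. int(A) = ⋃ = {}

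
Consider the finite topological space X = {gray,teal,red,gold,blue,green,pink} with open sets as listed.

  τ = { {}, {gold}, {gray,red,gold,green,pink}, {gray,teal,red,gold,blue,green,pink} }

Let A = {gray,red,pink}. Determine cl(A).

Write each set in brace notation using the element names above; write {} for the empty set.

{gray,teal,red,blue,green,pink}

X∖A={teal,gold,blue,green}, int(X∖A)={gold}, hence cl(A)={gray,teal,red,blue,green,pink}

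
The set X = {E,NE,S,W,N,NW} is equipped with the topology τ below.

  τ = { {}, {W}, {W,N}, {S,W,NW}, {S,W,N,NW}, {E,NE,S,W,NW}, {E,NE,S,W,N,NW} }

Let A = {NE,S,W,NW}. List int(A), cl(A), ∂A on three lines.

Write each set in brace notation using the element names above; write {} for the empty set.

open subsets of A: {}, {W}, {S,W,NW}; so int(A) = {S,W,NW}
closure: X∖int(X∖A) = X∖{} = {E,NE,S,W,N,NW}
∂A = {E,NE,S,W,N,NW} minus {S,W,NW} = {E,NE,N}

int(A) = {S,W,NW}
cl(A)  = {E,NE,S,W,N,NW}
∂A     = {E,NE,N}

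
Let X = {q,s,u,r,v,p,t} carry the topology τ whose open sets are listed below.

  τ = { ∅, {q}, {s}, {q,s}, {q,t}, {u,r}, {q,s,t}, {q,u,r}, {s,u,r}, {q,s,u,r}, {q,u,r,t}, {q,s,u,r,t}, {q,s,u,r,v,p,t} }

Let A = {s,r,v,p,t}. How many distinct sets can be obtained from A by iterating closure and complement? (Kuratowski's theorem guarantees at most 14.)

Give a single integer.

12

complement {q,u}; its interior {q}; cl(A) = X∖{q} = {s,u,r,v,p,t}
With k = closure, c = complement:
  1. A     = {s,r,v,p,t}
  2. kA    = {s,u,r,v,p,t}
  3. cA    = {q,u}
  4. ckA   = {q}
  5. kcA   = {q,u,r,v,p,t}
  6. kckA  = {q,v,p,t}
  7. ckcA  = {s}
  8. ckckA = {s,u,r}
  9. kckcA = {s,v,p}
  10. kckckA = {s,u,r,v,p}
  11. ckckcA = {q,u,r,t}
  12. ckckckA = {q,t}
k, c of each give nothing new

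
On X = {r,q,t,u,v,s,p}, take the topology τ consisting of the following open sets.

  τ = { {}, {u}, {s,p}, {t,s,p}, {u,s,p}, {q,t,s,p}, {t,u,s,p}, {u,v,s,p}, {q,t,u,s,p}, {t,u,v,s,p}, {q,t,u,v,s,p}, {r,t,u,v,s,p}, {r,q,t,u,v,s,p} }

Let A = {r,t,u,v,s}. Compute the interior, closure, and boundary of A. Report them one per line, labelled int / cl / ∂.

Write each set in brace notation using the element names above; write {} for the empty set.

interior: largest open inside A is {u} (from {}, {u})
cl via duality: int({q,p}) = {}, so X∖{} = {r,q,t,u,v,s,p}
cl∖int = {r,q,t,v,s,p}

int(A) = {u}
cl(A)  = {r,q,t,u,v,s,p}
∂A     = {r,q,t,v,s,p}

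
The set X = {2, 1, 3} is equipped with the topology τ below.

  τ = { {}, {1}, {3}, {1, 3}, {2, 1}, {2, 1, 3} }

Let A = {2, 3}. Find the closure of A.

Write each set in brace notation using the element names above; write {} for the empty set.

cl via duality: int({1}) = {1}, so X∖{1} = {2, 3}

{2, 3}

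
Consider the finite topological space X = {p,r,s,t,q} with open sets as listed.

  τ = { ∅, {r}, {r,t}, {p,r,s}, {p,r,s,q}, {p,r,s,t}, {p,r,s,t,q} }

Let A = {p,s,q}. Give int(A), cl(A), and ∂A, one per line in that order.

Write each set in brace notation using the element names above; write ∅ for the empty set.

interior: largest open inside A is ∅ (from ∅)
cl via duality: int({r,t}) = {r,t}, so X∖{r,t} = {p,s,q}
cl∖int = {p,s,q}

int(A) = ∅
cl(A)  = {p,s,q}
∂A     = {p,s,q}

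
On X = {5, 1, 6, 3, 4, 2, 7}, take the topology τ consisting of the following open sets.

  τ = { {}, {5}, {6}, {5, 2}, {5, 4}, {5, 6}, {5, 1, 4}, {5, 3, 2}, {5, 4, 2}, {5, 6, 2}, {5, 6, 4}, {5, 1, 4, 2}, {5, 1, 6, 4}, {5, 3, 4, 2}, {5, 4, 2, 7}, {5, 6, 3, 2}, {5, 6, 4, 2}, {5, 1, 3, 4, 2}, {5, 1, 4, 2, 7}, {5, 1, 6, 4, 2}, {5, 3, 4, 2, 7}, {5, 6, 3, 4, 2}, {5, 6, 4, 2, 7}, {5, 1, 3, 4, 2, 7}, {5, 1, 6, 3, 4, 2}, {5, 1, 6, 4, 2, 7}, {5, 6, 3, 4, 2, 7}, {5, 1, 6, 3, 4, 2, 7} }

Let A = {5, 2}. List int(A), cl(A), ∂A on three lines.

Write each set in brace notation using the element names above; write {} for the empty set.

open subsets of A: {}, {5}, {5, 2}; so int(A) = {5, 2}
closure: X∖int(X∖A) = X∖{6} = {5, 1, 3, 4, 2, 7}
∂A = {5, 1, 3, 4, 2, 7} minus {5, 2} = {1, 3, 4, 7}

int(A) = {5, 2}
cl(A)  = {5, 1, 3, 4, 2, 7}
∂A     = {1, 3, 4, 7}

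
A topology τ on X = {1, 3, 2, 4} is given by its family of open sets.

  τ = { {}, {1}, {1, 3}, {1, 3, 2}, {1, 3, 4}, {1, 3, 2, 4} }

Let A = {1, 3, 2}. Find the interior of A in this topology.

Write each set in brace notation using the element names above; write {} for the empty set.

{1, 3, 2}

opens ⊆ A: {}, {1}, {1, 3}, {1, 3, 2}; union → int = {1, 3, 2}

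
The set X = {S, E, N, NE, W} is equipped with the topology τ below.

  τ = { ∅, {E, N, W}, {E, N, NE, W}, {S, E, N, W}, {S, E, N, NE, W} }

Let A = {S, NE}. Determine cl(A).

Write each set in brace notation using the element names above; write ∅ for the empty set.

{S, NE}

X∖A={E, N, W}, int(X∖A)={E, N, W}, hence cl(A)={S, NE}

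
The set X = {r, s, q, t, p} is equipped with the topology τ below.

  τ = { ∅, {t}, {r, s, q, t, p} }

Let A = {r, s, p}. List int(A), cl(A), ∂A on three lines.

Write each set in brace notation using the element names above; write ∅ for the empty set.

opens ⊆ A: ∅; union → int = ∅
complement {q, t}; its interior {t}; cl(A) = X∖{t} = {r, s, q, p}
boundary = {r, s, q, p} ∖ ∅ = {r, s, q, p}

int(A) = ∅
cl(A)  = {r, s, q, p}
∂A     = {r, s, q, p}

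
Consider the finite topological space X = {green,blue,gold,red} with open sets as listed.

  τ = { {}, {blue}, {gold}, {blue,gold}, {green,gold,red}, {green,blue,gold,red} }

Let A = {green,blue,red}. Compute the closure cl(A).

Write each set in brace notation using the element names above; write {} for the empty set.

{green,blue,red}

cl via duality: int({gold}) = {gold}, so X∖{gold} = {green,blue,red}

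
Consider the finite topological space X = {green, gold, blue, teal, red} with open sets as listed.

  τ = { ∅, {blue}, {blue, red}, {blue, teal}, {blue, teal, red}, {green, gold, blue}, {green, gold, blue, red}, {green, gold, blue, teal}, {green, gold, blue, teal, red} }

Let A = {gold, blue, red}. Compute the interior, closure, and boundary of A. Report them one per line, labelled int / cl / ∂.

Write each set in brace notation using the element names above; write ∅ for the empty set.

open subsets of A: ∅, {blue}, {blue, red}; so int(A) = {blue, red}
closure: X∖int(X∖A) = X∖∅ = {green, gold, blue, teal, red}
∂A = {green, gold, blue, teal, red} minus {blue, red} = {green, gold, teal}

int(A) = {blue, red}
cl(A)  = {green, gold, blue, teal, red}
∂A     = {green, gold, teal}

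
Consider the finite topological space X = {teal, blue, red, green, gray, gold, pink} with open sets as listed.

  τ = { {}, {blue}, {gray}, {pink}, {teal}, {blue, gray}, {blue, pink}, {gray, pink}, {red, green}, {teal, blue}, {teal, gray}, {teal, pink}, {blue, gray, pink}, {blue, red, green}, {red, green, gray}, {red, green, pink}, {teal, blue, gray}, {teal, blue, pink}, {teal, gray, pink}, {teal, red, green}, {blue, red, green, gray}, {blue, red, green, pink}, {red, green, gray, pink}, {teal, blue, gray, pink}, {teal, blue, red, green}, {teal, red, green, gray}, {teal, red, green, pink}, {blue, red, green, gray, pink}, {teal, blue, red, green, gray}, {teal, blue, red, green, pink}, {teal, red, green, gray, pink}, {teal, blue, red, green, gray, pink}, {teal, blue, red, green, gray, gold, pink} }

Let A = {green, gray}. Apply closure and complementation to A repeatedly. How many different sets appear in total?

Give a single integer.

10

complement {teal, blue, red, gold, pink}; its interior {teal, blue, pink}; cl(A) = X∖{teal, blue, pink} = {red, green, gray, gold}
With k = closure, c = complement:
  1. A     = {green, gray}
  2. kA    = {red, green, gray, gold}
  3. cA    = {teal, blue, red, gold, pink}
  4. ckA   = {teal, blue, pink}
  5. kcA   = {teal, blue, red, green, gold, pink}
  6. kckA  = {teal, blue, gold, pink}
  7. ckcA  = {gray}
  8. ckckA = {red, green, gray}
  9. kckcA = {gray, gold}
  10. ckckcA = {teal, blue, red, green, pink}
k, c of each give nothing new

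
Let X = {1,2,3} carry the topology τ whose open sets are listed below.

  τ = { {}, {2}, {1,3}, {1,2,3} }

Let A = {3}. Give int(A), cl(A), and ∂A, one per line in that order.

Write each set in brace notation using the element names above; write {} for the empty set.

open subsets of A: {}; so int(A) = {}
closure: X∖int(X∖A) = X∖{2} = {1,3}
∂A = {1,3} minus {} = {1,3}

int(A) = {}
cl(A)  = {1,3}
∂A     = {1,3}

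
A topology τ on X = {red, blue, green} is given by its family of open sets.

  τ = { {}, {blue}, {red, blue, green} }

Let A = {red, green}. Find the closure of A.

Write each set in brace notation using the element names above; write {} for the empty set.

X∖A={blue}, int(X∖A)={blue}, hence cl(A)={red, green}

{red, green}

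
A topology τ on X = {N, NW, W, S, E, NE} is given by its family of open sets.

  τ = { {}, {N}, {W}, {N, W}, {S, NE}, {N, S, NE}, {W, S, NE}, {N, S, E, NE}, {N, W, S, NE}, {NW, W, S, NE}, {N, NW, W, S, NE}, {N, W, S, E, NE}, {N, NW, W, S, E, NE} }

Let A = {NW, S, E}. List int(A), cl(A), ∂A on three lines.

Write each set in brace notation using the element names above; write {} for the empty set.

int(A) = {}
cl(A)  = {NW, S, E, NE}
∂A     = {NW, S, E, NE}

interior: largest open inside A is {} (from {})
cl via duality: int({N, W, NE}) = {N, W}, so X∖{N, W} = {NW, S, E, NE}
cl∖int = {NW, S, E, NE}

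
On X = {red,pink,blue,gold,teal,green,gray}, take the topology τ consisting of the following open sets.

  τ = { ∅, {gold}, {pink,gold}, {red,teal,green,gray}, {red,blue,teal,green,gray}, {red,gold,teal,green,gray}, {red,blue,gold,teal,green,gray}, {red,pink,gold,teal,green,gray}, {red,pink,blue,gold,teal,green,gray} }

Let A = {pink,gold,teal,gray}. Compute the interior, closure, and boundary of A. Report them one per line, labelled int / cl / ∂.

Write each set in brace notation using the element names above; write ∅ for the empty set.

int(A) = {pink,gold}
cl(A)  = {red,pink,blue,gold,teal,green,gray}
∂A     = {red,blue,teal,green,gray}

U open, U⊆A: ∅, {gold}, {pink,gold}. int(A) = ⋃ = {pink,gold}
X∖A={red,blue,green}, int(X∖A)=∅, hence cl(A)={red,pink,blue,gold,teal,green,gray}
∂A: remove int from cl → {red,blue,teal,green,gray}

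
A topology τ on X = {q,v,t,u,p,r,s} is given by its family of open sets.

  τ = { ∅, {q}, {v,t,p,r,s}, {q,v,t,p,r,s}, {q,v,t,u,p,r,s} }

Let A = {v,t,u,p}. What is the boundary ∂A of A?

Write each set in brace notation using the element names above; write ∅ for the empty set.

U open, U⊆A: ∅. int(A) = ⋃ = ∅
X∖A={q,r,s}, int(X∖A)={q}, hence cl(A)={v,t,u,p,r,s}
∂A: remove int from cl → {v,t,u,p,r,s}

{v,t,u,p,r,s}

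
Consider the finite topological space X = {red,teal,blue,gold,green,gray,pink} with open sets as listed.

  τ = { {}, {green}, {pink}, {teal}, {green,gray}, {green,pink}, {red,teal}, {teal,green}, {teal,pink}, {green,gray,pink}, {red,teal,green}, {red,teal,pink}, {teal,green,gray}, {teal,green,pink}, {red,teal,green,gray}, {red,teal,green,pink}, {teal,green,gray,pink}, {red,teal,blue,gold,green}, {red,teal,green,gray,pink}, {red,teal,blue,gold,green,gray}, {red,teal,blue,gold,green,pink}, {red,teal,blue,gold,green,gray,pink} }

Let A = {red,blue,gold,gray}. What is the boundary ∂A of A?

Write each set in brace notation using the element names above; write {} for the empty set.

interior: largest open inside A is {} (from {})
cl via duality: int({teal,green,pink}) = {teal,green,pink}, so X∖{teal,green,pink} = {red,blue,gold,gray}
cl∖int = {red,blue,gold,gray}

{red,blue,gold,gray}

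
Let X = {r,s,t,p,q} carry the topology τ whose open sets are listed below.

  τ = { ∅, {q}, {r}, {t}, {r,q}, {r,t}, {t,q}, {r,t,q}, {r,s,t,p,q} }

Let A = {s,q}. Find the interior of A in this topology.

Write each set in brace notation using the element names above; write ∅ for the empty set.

{q}

open subsets of A: ∅, {q}; so int(A) = {q}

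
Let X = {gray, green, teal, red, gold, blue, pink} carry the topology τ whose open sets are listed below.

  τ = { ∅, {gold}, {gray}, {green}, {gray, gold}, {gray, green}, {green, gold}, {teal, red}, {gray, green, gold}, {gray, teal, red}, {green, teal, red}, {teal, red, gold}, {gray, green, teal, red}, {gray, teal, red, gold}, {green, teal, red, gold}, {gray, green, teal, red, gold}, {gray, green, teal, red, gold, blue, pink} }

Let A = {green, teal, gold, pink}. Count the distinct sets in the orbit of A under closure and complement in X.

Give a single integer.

X∖A={gray, red, blue}, int(X∖A)={gray}, hence cl(A)={green, teal, red, gold, blue, pink}
Orbit (k=closure, c=complement):
  1. A     = {green, teal, gold, pink}
  2. kA    = {green, teal, red, gold, blue, pink}
  3. cA    = {gray, red, blue}
  4. ckA   = {gray}
  5. kcA   = {gray, teal, red, blue, pink}
  6. kckA  = {gray, blue, pink}
  7. ckcA  = {green, gold}
  8. ckckA = {green, teal, red, gold}
  9. kckcA = {green, gold, blue, pink}
  10. ckckcA = {gray, teal, red}
(closed under both — stop)

10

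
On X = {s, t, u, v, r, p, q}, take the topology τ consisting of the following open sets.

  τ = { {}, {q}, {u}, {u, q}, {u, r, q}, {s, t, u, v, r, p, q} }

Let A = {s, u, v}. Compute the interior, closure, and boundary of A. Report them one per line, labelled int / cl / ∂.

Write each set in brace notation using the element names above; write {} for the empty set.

open subsets of A: {}, {u}; so int(A) = {u}
closure: X∖int(X∖A) = X∖{q} = {s, t, u, v, r, p}
∂A = {s, t, u, v, r, p} minus {u} = {s, t, v, r, p}

int(A) = {u}
cl(A)  = {s, t, u, v, r, p}
∂A     = {s, t, v, r, p}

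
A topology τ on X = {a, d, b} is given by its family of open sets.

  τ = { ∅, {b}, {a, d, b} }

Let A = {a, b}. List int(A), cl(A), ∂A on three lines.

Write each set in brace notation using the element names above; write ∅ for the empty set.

opens ⊆ A: ∅, {b}; union → int = {b}
complement {d}; its interior ∅; cl(A) = X∖∅ = {a, d, b}
boundary = {a, d, b} ∖ {b} = {a, d}

int(A) = {b}
cl(A)  = {a, d, b}
∂A     = {a, d}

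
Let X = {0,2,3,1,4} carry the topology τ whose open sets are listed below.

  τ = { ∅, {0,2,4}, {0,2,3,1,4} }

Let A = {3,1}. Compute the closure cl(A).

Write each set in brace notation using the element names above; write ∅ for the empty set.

cl via duality: int({0,2,4}) = {0,2,4}, so X∖{0,2,4} = {3,1}

{3,1}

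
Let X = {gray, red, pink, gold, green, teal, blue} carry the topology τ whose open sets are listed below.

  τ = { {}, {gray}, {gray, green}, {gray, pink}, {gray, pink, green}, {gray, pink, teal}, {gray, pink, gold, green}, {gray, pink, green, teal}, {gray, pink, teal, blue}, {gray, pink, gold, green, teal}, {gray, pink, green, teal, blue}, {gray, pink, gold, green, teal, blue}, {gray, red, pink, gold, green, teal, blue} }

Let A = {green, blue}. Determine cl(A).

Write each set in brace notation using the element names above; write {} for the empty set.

{red, gold, green, blue}

complement {gray, red, pink, gold, teal}; its interior {gray, pink, teal}; cl(A) = X∖{gray, pink, teal} = {red, gold, green, blue}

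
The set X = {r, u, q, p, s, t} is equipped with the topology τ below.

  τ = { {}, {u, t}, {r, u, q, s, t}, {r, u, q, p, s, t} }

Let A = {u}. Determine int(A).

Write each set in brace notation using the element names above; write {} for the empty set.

{}

U open, U⊆A: {}. int(A) = ⋃ = {}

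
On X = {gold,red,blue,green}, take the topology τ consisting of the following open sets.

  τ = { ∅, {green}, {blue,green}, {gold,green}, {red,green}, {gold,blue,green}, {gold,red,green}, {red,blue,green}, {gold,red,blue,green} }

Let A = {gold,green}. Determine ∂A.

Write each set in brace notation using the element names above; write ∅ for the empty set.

open subsets of A: ∅, {green}, {gold,green}; so int(A) = {gold,green}
closure: X∖int(X∖A) = X∖∅ = {gold,red,blue,green}
∂A = {gold,red,blue,green} minus {gold,green} = {red,blue}

{red,blue}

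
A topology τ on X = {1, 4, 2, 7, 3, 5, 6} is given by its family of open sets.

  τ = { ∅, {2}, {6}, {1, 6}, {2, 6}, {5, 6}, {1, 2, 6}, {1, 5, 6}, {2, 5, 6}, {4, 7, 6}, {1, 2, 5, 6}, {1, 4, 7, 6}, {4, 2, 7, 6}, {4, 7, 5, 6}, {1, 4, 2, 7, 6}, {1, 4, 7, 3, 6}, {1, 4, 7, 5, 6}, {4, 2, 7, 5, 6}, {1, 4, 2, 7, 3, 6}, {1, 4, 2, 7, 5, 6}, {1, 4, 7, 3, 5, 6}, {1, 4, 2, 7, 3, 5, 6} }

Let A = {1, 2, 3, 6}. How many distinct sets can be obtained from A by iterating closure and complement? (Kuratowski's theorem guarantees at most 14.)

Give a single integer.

6

cl via duality: int({4, 7, 5}) = ∅, so X∖∅ = {1, 4, 2, 7, 3, 5, 6}
Write k for closure, c for complement:
  1. A     = {1, 2, 3, 6}
  2. kA    = {1, 4, 2, 7, 3, 5, 6}
  3. cA    = {4, 7, 5}
  4. ckA   = ∅
  5. kcA   = {4, 7, 3, 5}
  6. ckcA  = {1, 2, 6}
applying k or c yields no new set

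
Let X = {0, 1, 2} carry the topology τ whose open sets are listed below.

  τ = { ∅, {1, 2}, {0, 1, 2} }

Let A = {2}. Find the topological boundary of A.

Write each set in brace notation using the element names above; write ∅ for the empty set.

{0, 1, 2}

open subsets of A: ∅; so int(A) = ∅
closure: X∖int(X∖A) = X∖∅ = {0, 1, 2}
∂A = {0, 1, 2} minus ∅ = {0, 1, 2}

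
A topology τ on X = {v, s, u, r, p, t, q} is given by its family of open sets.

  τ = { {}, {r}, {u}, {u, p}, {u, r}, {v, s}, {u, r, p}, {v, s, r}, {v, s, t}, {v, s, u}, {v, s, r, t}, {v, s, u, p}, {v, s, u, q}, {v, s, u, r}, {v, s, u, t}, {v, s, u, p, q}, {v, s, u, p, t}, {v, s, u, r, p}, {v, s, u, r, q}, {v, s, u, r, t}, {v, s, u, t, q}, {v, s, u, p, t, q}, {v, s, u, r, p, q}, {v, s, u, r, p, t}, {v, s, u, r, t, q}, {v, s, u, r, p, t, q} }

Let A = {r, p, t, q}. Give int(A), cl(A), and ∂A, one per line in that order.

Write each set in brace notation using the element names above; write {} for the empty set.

U open, U⊆A: {}, {r}. int(A) = ⋃ = {r}
X∖A={v, s, u}, int(X∖A)={v, s, u}, hence cl(A)={r, p, t, q}
∂A: remove int from cl → {p, t, q}

int(A) = {r}
cl(A)  = {r, p, t, q}
∂A     = {p, t, q}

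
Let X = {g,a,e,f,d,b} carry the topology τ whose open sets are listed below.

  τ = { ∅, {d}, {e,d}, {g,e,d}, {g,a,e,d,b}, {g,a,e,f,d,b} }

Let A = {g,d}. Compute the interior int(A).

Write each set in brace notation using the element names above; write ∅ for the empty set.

opens ⊆ A: ∅, {d}; union → int = {d}

{d}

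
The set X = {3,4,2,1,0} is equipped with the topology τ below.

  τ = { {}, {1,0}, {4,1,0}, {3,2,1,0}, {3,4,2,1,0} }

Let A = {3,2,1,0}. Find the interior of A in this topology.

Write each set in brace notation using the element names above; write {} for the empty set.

{3,2,1,0}

opens ⊆ A: {}, {1,0}, {3,2,1,0}; union → int = {3,2,1,0}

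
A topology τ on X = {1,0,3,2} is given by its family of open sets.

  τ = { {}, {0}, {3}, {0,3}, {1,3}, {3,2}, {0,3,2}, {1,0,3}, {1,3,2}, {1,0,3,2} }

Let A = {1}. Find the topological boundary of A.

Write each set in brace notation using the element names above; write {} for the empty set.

opens ⊆ A: {}; union → int = {}
complement {0,3,2}; its interior {0,3,2}; cl(A) = X∖{0,3,2} = {1}
boundary = {1} ∖ {} = {1}

{1}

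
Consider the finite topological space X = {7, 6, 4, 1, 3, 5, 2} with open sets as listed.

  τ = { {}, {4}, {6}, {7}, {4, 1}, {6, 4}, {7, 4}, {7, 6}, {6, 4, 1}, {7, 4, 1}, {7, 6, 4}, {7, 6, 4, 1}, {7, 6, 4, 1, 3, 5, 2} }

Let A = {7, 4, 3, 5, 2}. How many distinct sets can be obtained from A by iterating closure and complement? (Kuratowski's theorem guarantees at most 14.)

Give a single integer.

X∖A={6, 1}, int(X∖A)={6}, hence cl(A)={7, 4, 1, 3, 5, 2}
Orbit (k=closure, c=complement):
  1. A     = {7, 4, 3, 5, 2}
  2. kA    = {7, 4, 1, 3, 5, 2}
  3. cA    = {6, 1}
  4. ckA   = {6}
  5. kcA   = {6, 1, 3, 5, 2}
  6. kckA  = {6, 3, 5, 2}
  7. ckcA  = {7, 4}
  8. ckckA = {7, 4, 1}
(closed under both — stop)

8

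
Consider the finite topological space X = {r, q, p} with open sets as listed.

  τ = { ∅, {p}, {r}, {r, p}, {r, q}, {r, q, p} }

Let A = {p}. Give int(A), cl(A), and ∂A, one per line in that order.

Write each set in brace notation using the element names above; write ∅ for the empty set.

int(A) = {p}
cl(A)  = {p}
∂A     = ∅

interior: largest open inside A is {p} (from ∅, {p})
cl via duality: int({r, q}) = {r, q}, so X∖{r, q} = {p}
cl∖int = ∅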